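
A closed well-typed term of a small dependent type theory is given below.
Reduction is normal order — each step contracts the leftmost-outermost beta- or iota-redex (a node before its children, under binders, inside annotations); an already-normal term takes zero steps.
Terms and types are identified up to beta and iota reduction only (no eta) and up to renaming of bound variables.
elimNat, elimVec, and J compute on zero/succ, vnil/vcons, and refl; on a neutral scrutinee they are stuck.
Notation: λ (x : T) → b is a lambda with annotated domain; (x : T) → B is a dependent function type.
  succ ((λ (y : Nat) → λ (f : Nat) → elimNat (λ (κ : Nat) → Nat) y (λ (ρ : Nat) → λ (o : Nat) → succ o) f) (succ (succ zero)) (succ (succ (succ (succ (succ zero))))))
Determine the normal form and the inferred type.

normal form:
  succ (succ (succ (succ (succ (succ (succ (succ zero)))))))
type:
  Nat
observation: the term reaches its normal form after 18 normal-order steps.


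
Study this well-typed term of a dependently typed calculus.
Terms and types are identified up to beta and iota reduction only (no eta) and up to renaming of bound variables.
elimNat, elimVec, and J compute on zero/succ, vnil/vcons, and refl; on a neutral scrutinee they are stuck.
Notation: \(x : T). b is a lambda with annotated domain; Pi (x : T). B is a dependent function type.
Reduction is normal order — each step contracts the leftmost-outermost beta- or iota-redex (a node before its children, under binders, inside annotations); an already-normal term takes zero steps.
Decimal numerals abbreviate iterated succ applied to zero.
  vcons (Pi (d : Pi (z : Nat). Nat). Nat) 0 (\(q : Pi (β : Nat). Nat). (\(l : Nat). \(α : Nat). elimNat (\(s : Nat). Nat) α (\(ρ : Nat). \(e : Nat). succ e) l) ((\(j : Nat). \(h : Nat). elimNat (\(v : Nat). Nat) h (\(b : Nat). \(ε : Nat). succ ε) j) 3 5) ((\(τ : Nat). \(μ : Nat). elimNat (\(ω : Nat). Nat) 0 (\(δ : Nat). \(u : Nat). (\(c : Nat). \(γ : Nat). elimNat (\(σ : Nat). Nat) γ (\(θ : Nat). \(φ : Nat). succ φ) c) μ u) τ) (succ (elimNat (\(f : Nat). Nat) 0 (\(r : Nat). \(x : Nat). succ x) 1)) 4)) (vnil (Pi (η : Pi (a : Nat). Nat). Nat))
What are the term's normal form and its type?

resulting normal form:
  vcons (Pi (d : Pi (z : Nat). Nat). Nat) 0 (\(q : Pi (β : Nat). Nat). 16) (vnil (Pi (l : Pi (α : Nat). Nat). Nat))
the term's type:
  Vec (Pi (d : Pi (z : Nat). Nat). Nat) 1


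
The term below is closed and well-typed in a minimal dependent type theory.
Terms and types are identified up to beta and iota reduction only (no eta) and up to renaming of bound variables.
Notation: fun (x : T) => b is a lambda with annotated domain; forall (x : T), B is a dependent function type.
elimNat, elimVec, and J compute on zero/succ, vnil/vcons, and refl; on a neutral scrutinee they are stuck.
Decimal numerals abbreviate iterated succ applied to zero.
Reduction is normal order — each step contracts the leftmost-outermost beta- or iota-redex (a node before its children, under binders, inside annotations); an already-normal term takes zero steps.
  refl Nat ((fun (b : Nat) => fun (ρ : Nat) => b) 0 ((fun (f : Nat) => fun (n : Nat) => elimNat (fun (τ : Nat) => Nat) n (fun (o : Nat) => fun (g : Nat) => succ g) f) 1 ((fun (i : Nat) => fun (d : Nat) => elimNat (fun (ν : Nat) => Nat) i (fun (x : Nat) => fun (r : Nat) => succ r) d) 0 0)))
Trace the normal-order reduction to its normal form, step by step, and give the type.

normal-order reduction sequence:
  refl Nat ((fun (b : Nat) => fun (ρ : Nat) => b) 0 ((fun (f : Nat) => fun (n : Nat) => elimNat (fun (τ : Nat) => Nat) n (fun (o : Nat) => fun (g : Nat) => succ g) f) 1 ((fun (i : Nat) => fun (d : Nat) => elimNat (fun (ν : Nat) => Nat) i (fun (x : Nat) => fun (r : Nat) => succ r) d) 0 0)))
  ~> refl Nat ((fun (b : Nat) => 0) ((fun (ρ : Nat) => fun (f : Nat) => elimNat (fun (n : Nat) => Nat) f (fun (τ : Nat) => fun (o : Nat) => succ o) ρ) 1 ((fun (g : Nat) => fun (i : Nat) => elimNat (fun (d : Nat) => Nat) g (fun (ν : Nat) => fun (x : Nat) => succ x) i) 0 0)))
  ~> refl Nat 0
inferred type:
  Eq Nat 0 0


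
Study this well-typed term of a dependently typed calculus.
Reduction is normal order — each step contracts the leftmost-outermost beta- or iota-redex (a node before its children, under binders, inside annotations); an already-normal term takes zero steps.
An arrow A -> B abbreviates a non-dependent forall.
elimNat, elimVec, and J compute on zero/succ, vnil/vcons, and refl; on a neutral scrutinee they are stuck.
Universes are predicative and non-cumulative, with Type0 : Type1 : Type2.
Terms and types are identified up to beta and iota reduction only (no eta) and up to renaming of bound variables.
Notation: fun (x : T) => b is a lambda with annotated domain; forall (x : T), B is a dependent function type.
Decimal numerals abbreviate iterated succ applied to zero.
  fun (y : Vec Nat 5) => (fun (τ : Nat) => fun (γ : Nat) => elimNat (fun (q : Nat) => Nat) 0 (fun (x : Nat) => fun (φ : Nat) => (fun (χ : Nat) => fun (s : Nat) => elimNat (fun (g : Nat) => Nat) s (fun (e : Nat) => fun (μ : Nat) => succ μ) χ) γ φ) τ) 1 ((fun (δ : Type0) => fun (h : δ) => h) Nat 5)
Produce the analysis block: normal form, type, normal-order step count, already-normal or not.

normal form:
  fun (y : Vec Nat 5) => 5
the term's type:
  Vec Nat 5 -> Nat
normal-order step count: 26
term was already normal: no
first redex: a beta-redex


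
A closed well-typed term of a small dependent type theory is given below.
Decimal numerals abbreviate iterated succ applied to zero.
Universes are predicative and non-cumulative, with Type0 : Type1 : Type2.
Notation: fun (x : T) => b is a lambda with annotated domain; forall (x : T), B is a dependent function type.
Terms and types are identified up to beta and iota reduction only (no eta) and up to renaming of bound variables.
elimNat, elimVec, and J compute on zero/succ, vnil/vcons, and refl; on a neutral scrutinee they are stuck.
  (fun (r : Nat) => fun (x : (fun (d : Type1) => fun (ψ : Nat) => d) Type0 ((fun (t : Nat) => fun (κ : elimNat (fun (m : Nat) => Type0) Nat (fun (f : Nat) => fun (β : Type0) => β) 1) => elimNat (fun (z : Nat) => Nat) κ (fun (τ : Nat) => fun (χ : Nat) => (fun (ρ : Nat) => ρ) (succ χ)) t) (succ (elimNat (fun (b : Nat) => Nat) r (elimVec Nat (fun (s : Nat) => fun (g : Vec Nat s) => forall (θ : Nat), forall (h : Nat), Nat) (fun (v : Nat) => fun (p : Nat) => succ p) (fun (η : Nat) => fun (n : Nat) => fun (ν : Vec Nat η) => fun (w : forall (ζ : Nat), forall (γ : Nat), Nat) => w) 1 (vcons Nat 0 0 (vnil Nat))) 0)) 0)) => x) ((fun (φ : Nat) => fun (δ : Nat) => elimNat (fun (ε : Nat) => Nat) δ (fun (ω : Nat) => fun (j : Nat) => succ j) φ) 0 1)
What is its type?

type:
  forall (r : Type0), Type0


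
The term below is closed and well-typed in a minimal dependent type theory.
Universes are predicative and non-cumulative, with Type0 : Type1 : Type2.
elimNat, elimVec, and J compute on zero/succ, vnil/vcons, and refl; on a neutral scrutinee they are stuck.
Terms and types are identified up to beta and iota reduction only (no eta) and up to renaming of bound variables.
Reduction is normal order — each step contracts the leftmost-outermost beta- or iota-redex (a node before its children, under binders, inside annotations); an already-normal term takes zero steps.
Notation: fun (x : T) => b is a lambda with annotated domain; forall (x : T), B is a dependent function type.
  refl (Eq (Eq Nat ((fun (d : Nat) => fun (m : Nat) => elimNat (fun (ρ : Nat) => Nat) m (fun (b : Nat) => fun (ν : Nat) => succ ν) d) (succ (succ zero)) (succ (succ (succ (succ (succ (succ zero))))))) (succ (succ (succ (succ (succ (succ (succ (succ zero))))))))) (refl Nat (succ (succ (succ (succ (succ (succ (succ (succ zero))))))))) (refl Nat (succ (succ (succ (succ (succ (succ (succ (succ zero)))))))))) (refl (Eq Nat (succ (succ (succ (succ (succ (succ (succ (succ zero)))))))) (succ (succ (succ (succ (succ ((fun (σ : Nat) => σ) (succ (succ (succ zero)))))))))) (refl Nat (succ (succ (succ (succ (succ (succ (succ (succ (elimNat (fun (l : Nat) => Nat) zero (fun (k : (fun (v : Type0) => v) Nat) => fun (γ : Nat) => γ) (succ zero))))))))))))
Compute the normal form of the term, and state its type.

resulting normal form:
  refl (Eq (Eq Nat (succ (succ (succ (succ (succ (succ (succ (succ zero)))))))) (succ (succ (succ (succ (succ (succ (succ (succ zero))))))))) (refl Nat (succ (succ (succ (succ (succ (succ (succ (succ zero))))))))) (refl Nat (succ (succ (succ (succ (succ (succ (succ (succ zero)))))))))) (refl (Eq Nat (succ (succ (succ (succ (succ (succ (succ (succ zero)))))))) (succ (succ (succ (succ (succ (succ (succ (succ zero))))))))) (refl Nat (succ (succ (succ (succ (succ (succ (succ (succ zero))))))))))
the term's type:
  Eq (Eq (Eq Nat (succ (succ (succ (succ (succ (succ (succ (succ zero)))))))) (succ (succ (succ (succ (succ (succ (succ (succ zero))))))))) (refl Nat (succ (succ (succ (succ (succ (succ (succ (succ zero))))))))) (refl Nat (succ (succ (succ (succ (succ (succ (succ (succ zero)))))))))) (refl (Eq Nat (succ (succ (succ (succ (succ (succ (succ (succ zero)))))))) (succ (succ (succ (succ (succ (succ (succ (succ zero))))))))) (refl Nat (succ (succ (succ (succ (succ (succ (succ (succ zero)))))))))) (refl (Eq Nat (succ (succ (succ (succ (succ (succ (succ (succ zero)))))))) (succ (succ (succ (succ (succ (succ (succ (succ zero))))))))) (refl Nat (succ (succ (succ (succ (succ (succ (succ (succ zero))))))))))


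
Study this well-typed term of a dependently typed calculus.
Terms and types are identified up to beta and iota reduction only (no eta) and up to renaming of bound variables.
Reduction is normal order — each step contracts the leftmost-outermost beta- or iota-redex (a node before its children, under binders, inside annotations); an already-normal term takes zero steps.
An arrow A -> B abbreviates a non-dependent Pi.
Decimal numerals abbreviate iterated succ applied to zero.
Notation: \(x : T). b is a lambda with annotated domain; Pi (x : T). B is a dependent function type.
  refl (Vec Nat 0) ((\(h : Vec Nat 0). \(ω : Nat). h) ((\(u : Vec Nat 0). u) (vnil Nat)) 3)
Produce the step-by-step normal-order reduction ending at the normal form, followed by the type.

normal-order reduction:
  refl (Vec Nat 0) ((\(h : Vec Nat 0). \(ω : Nat). h) ((\(u : Vec Nat 0). u) (vnil Nat)) 3)
  ~> refl (Vec Nat 0) ((\(h : Nat). (\(ω : Vec Nat 0). ω) (vnil Nat)) 3)
  ~> refl (Vec Nat 0) ((\(h : Vec Nat 0). h) (vnil Nat))
  ~> refl (Vec Nat 0) (vnil Nat)
the term's type:
  Eq (Vec Nat 0) (vnil Nat) (vnil Nat)


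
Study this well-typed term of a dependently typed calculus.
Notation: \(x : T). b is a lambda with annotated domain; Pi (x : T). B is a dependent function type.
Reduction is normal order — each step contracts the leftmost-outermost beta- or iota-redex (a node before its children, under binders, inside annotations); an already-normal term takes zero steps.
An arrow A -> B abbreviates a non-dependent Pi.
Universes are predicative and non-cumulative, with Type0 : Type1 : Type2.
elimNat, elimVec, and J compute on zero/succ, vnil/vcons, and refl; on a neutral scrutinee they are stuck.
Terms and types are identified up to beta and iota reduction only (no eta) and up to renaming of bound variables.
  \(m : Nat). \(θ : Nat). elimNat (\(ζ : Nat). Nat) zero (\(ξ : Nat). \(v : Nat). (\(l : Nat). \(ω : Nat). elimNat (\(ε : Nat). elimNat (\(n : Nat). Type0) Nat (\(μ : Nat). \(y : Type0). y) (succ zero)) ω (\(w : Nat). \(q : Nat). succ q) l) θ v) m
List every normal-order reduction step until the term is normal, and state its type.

reduction (normal order):
  \(m : Nat). \(θ : Nat). elimNat (\(ζ : Nat). Nat) zero (\(ξ : Nat). \(v : Nat). (\(l : Nat). \(ω : Nat). elimNat (\(ε : Nat). elimNat (\(n : Nat). Type0) Nat (\(μ : Nat). \(y : Type0). y) (succ zero)) ω (\(w : Nat). \(q : Nat). succ q) l) θ v) m
  ~> \(m : Nat). \(θ : Nat). elimNat (\(ζ : Nat). Nat) zero (\(ξ : Nat). \(v : Nat). (\(l : Nat). elimNat (\(ω : Nat). elimNat (\(ε : Nat). Type0) Nat (\(n : Nat). \(μ : Type0). μ) (succ zero)) l (\(y : Nat). \(w : Nat). succ w) θ) v) m
  ~> \(m : Nat). \(θ : Nat). elimNat (\(ζ : Nat). Nat) zero (\(ξ : Nat). \(v : Nat). elimNat (\(l : Nat). elimNat (\(ω : Nat). Type0) Nat (\(ε : Nat). \(n : Type0). n) (succ zero)) v (\(μ : Nat). \(y : Nat). succ y) θ) m
  ~> \(m : Nat). \(θ : Nat). elimNat (\(ζ : Nat). Nat) zero (\(ξ : Nat). \(v : Nat). elimNat (\(l : Nat). (\(ω : Nat). \(ε : Type0). ε) zero (elimNat (\(n : Nat). Type0) Nat (\(μ : Nat). \(y : Type0). y) zero)) v (\(w : Nat). \(q : Nat). succ q) θ) m
  ~> \(m : Nat). \(θ : Nat). elimNat (\(ζ : Nat). Nat) zero (\(ξ : Nat). \(v : Nat). elimNat (\(l : Nat). (\(ω : Type0). ω) (elimNat (\(ε : Nat). Type0) Nat (\(n : Nat). \(μ : Type0). μ) zero)) v (\(y : Nat). \(w : Nat). succ w) θ) m
  ~> \(m : Nat). \(θ : Nat). elimNat (\(ζ : Nat). Nat) zero (\(ξ : Nat). \(v : Nat). elimNat (\(l : Nat). elimNat (\(ω : Nat). Type0) Nat (\(ε : Nat). \(n : Type0). n) zero) v (\(μ : Nat). \(y : Nat). succ y) θ) m
  ~> \(m : Nat). \(θ : Nat). elimNat (\(ζ : Nat). Nat) zero (\(ξ : Nat). \(v : Nat). elimNat (\(l : Nat). Nat) v (\(ω : Nat). \(ε : Nat). succ ε) θ) m
the term's type:
  Nat -> Nat -> Nat


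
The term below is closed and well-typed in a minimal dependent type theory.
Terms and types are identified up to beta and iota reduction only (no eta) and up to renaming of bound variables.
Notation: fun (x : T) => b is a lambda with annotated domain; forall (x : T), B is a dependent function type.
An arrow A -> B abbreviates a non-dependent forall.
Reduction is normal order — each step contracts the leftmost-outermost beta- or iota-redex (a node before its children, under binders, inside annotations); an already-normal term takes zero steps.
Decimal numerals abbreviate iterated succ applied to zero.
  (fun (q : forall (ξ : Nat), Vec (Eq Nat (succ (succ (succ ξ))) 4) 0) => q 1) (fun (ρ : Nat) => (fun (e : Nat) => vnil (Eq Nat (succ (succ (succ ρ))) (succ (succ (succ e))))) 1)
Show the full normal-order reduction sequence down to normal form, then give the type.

reduction (normal order):
  (fun (q : forall (ξ : Nat), Vec (Eq Nat (succ (succ (succ ξ))) 4) 0) => q 1) (fun (ρ : Nat) => (fun (e : Nat) => vnil (Eq Nat (succ (succ (succ ρ))) (succ (succ (succ e))))) 1)
  ~> (fun (q : Nat) => (fun (ξ : Nat) => vnil (Eq Nat (succ (succ (succ q))) (succ (succ (succ ξ))))) 1) 1
  ~> (fun (q : Nat) => vnil (Eq Nat 4 (succ (succ (succ q))))) 1
  ~> vnil (Eq Nat 4 4)
the term's type:
  Vec (Eq Nat 4 4) 0


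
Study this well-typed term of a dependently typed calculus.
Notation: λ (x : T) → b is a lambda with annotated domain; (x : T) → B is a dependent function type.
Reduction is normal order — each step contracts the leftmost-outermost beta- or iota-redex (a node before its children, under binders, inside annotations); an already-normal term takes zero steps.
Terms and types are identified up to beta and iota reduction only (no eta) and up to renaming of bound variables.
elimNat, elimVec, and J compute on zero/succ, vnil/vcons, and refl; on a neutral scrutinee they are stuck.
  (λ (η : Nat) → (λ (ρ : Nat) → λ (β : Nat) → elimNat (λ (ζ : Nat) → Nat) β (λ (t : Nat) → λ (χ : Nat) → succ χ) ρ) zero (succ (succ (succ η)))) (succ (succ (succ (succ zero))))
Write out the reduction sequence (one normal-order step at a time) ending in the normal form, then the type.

normal-order reduction:
  (λ (η : Nat) → (λ (ρ : Nat) → λ (β : Nat) → elimNat (λ (ζ : Nat) → Nat) β (λ (t : Nat) → λ (χ : Nat) → succ χ) ρ) zero (succ (succ (succ η)))) (succ (succ (succ (succ zero))))
  ~> (λ (η : Nat) → λ (ρ : Nat) → elimNat (λ (β : Nat) → Nat) ρ (λ (ζ : Nat) → λ (t : Nat) → succ t) η) zero (succ (succ (succ (succ (succ (succ (succ zero)))))))
  ~> (λ (η : Nat) → elimNat (λ (ρ : Nat) → Nat) η (λ (β : Nat) → λ (ζ : Nat) → succ ζ) zero) (succ (succ (succ (succ (succ (succ (succ zero)))))))
  ~> elimNat (λ (η : Nat) → Nat) (succ (succ (succ (succ (succ (succ (succ zero))))))) (λ (ρ : Nat) → λ (β : Nat) → succ β) zero
  ~> succ (succ (succ (succ (succ (succ (succ zero))))))
the term's type:
  Nat


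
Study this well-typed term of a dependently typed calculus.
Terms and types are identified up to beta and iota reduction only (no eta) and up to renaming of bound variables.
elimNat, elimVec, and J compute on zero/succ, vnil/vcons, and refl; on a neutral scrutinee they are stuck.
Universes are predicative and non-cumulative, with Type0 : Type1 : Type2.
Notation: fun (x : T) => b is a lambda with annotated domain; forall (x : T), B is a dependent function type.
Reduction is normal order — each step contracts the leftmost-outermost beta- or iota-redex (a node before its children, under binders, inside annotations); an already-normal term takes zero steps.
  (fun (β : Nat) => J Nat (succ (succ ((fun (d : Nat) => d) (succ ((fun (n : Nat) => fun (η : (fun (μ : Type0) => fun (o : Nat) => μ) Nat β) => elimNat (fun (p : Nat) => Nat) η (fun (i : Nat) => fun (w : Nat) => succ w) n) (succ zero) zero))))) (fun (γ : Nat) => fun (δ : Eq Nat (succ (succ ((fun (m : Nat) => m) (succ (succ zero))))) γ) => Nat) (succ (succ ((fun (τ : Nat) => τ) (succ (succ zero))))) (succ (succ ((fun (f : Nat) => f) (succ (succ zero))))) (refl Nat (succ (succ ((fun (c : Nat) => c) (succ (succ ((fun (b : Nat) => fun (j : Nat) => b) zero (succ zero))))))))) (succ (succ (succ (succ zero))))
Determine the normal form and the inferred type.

reduced normal form:
  succ (succ (succ (succ zero)))
inferred type:
  Nat
observation: 3 normal-order steps separate the term from its normal form.


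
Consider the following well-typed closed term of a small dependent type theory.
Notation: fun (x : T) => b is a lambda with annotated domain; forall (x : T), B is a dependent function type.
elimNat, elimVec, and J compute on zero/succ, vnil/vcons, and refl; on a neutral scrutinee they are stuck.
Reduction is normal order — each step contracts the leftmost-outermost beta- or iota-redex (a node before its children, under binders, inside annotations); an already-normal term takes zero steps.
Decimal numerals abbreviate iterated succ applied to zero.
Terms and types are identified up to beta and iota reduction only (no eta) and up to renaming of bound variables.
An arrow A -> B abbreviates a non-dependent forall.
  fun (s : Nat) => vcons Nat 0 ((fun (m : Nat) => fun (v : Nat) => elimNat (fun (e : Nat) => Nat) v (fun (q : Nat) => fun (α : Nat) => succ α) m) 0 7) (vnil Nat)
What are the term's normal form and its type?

resulting normal form:
  fun (s : Nat) => vcons Nat 0 7 (vnil Nat)
the term's type:
  Nat -> Vec Nat 1


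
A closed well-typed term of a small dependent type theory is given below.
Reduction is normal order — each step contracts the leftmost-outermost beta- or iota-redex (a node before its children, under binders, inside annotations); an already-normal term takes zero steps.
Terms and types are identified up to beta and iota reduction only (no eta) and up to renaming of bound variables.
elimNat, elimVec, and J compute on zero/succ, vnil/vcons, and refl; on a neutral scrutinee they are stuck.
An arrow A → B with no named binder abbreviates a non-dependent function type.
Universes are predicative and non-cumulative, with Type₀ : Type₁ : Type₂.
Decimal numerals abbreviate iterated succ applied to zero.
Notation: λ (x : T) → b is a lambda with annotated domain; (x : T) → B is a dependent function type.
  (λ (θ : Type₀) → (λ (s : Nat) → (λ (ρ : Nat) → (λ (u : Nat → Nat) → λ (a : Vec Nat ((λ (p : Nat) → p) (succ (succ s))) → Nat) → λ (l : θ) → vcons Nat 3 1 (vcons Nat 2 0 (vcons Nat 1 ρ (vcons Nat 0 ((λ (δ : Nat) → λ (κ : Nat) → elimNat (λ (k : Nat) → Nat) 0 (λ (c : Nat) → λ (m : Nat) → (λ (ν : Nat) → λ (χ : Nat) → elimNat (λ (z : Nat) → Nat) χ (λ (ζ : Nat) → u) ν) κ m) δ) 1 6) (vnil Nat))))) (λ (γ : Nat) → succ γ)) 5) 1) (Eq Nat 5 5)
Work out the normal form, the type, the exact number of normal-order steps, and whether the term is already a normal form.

normal form:
  λ (θ : Vec Nat 3 → Nat) → λ (s : Eq Nat 5 5) → vcons Nat 3 1 (vcons Nat 2 0 (vcons Nat 1 5 (vcons Nat 0 6 (vnil Nat))))
type:
  (Vec Nat 3 → Nat) → Eq Nat 5 5 → Vec Nat 4
reduction steps (normal order): 32
term was already normal: no
first redex: a beta-redex


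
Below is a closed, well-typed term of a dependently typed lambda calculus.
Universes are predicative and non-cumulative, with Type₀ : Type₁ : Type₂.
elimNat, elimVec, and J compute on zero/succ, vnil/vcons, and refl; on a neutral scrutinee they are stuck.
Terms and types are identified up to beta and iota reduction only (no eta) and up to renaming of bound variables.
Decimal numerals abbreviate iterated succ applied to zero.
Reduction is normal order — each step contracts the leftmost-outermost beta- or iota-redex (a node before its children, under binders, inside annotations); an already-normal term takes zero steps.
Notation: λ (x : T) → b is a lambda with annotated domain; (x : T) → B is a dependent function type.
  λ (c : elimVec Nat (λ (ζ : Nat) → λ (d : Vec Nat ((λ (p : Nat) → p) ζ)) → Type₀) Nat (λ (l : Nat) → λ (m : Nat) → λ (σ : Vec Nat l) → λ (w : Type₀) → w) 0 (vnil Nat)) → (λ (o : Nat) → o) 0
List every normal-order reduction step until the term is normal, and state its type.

normal-order reduction sequence:
  λ (c : elimVec Nat (λ (ζ : Nat) → λ (d : Vec Nat ((λ (p : Nat) → p) ζ)) → Type₀) Nat (λ (l : Nat) → λ (m : Nat) → λ (σ : Vec Nat l) → λ (w : Type₀) → w) 0 (vnil Nat)) → (λ (o : Nat) → o) 0
  ~> λ (c : Nat) → (λ (ζ : Nat) → ζ) 0
  ~> λ (c : Nat) → 0
the term's type:
  (c : Nat) → Nat


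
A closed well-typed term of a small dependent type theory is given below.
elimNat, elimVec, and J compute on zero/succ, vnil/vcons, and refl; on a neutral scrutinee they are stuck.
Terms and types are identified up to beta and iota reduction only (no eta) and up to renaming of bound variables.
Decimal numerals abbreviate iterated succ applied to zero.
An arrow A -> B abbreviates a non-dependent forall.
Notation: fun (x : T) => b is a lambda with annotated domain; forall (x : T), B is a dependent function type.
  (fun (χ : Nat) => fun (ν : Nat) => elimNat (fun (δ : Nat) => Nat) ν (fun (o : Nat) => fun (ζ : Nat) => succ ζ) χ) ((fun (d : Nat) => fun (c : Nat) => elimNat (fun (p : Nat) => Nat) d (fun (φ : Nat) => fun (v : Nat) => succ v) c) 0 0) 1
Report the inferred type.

the term's type:
  Nat


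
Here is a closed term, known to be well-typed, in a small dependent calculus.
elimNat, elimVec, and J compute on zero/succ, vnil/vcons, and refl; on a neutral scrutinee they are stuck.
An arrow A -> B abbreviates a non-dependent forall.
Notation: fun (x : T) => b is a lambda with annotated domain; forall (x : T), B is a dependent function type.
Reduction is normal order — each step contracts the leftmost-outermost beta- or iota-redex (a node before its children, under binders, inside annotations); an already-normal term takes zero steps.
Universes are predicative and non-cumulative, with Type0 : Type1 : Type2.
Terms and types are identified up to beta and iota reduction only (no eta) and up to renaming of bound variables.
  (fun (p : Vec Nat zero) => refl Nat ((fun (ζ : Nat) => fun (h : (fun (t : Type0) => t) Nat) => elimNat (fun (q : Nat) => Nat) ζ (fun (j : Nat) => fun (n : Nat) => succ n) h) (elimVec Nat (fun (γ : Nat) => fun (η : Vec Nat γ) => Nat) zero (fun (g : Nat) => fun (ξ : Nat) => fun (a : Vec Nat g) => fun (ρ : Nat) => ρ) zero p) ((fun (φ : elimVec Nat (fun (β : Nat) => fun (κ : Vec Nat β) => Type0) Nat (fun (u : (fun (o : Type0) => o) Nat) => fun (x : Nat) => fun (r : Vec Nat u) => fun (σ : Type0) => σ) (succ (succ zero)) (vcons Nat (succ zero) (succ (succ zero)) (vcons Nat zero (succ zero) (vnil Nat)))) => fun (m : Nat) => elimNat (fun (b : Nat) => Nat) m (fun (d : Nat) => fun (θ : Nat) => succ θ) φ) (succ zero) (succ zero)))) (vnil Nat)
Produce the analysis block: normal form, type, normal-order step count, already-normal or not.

resulting normal form:
  refl Nat (succ (succ zero))
inferred type:
  Eq Nat (succ (succ zero)) (succ (succ zero))
steps to reach normal form (normal order): 17
started in normal form: no
first contracted redex: a beta-redex


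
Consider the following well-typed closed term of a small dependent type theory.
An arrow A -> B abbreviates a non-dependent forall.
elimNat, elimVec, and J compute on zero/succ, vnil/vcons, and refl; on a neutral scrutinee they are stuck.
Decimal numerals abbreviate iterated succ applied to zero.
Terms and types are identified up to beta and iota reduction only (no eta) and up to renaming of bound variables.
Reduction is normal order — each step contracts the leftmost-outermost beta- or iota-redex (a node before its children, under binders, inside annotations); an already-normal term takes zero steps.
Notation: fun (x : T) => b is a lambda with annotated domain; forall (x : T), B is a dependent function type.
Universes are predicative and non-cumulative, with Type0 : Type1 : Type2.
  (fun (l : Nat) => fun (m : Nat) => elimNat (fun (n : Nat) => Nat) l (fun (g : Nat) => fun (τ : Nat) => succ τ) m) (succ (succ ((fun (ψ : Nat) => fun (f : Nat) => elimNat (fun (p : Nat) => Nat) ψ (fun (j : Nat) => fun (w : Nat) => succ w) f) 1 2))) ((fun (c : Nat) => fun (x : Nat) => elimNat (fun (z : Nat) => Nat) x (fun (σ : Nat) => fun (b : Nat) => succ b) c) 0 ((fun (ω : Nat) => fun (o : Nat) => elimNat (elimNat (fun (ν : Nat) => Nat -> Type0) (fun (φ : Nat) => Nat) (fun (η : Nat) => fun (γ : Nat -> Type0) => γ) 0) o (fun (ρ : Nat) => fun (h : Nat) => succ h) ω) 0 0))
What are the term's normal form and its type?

normal form:
  5
type:
  Nat


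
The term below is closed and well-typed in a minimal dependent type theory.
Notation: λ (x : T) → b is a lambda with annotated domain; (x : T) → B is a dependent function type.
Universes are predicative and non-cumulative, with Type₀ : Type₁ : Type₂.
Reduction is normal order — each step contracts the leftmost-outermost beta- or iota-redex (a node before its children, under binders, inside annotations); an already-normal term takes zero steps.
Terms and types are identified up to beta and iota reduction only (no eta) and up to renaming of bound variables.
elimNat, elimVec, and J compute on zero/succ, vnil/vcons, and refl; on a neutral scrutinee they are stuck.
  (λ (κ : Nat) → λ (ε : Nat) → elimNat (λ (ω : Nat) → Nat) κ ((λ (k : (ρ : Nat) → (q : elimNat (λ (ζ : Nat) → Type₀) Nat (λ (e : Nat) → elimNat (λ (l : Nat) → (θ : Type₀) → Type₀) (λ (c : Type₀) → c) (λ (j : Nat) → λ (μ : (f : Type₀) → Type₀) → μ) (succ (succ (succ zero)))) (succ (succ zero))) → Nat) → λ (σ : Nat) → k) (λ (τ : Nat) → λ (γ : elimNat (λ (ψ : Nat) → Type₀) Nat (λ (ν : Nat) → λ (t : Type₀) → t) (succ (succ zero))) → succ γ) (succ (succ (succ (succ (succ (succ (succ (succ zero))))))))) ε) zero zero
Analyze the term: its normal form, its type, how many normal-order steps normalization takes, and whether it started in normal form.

resulting normal form:
  zero
the term's type:
  Nat
steps to reach normal form (normal order): 3
started in normal form: no
first contracted redex: a beta-redex


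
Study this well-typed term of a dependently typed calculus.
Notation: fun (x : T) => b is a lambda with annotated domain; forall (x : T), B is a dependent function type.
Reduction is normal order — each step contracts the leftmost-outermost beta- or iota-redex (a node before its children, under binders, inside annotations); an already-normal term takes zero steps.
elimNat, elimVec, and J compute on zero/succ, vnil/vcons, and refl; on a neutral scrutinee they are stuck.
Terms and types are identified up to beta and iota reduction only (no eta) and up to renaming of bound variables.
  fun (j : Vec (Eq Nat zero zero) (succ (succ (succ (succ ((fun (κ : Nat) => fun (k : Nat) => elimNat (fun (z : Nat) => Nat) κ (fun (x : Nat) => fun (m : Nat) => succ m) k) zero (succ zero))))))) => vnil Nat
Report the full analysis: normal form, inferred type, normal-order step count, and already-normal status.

normal form:
  fun (j : Vec (Eq Nat zero zero) (succ (succ (succ (succ (succ zero)))))) => vnil Nat
type:
  forall (j : Vec (Eq Nat zero zero) (succ (succ (succ (succ (succ zero)))))), Vec Nat zero
reduction steps (normal order): 6
already normal: no
first contracted redex: a beta-redex


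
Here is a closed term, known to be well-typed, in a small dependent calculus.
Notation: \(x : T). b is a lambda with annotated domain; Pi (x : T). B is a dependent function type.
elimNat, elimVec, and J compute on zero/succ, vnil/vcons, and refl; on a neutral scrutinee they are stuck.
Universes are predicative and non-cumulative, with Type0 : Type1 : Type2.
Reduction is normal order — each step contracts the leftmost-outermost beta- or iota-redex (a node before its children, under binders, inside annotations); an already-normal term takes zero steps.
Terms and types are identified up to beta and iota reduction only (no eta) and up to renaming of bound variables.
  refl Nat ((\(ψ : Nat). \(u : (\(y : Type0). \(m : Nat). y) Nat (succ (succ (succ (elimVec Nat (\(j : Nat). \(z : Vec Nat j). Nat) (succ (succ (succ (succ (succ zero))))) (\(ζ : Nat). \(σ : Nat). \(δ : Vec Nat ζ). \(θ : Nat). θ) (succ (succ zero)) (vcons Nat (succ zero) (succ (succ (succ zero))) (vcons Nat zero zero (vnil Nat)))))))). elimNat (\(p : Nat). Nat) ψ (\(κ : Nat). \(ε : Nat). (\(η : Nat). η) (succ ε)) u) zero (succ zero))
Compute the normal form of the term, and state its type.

reduced normal form:
  refl Nat (succ zero)
inferred type:
  Eq Nat (succ zero) (succ zero)
observation: contracting a beta-redex first, the term normalizes in 7 steps.


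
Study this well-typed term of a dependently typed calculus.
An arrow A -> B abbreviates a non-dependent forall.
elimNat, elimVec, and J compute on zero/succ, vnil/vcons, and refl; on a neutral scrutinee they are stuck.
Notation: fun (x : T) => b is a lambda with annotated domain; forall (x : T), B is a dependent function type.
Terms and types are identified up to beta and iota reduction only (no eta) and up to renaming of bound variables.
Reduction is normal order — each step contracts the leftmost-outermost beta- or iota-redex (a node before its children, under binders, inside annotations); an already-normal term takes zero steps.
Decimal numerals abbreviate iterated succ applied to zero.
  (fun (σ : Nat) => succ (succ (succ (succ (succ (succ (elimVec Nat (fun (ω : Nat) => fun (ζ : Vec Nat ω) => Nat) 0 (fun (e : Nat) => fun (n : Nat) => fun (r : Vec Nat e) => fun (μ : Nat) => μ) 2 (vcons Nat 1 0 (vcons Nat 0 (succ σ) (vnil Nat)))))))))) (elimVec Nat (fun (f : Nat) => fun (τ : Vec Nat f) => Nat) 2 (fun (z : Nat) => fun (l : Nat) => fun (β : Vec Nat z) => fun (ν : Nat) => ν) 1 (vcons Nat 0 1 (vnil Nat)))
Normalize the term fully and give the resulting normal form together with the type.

resulting normal form:
  6
type:
  Nat
observation: the leftmost-outermost redex is a beta-redex, and normalization takes 12 steps.


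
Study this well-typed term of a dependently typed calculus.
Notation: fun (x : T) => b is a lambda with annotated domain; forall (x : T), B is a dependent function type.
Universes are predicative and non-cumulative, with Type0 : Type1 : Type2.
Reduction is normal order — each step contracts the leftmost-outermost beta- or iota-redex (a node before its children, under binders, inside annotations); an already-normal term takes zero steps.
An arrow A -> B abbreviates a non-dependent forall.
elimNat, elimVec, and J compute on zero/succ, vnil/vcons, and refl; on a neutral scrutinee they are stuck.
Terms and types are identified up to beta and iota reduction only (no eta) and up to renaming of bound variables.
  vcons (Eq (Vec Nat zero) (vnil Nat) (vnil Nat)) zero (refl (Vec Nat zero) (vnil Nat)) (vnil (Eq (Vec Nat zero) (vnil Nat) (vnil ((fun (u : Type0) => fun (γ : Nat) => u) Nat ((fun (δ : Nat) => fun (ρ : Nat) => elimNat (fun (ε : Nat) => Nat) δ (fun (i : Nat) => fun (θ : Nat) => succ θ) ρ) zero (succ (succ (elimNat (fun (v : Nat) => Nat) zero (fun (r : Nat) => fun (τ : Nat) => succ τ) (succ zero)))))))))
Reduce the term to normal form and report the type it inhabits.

normal form:
  vcons (Eq (Vec Nat zero) (vnil Nat) (vnil Nat)) zero (refl (Vec Nat zero) (vnil Nat)) (vnil (Eq (Vec Nat zero) (vnil Nat) (vnil Nat)))
the term's type:
  Vec (Eq (Vec Nat zero) (vnil Nat) (vnil Nat)) (succ zero)


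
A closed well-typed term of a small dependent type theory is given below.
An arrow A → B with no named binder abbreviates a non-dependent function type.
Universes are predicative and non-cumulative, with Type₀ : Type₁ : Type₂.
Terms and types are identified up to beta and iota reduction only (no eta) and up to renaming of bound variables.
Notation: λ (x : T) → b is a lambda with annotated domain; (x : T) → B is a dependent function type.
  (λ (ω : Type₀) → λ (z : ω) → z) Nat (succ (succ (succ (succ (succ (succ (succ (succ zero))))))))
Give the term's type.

the term's type:
  Nat


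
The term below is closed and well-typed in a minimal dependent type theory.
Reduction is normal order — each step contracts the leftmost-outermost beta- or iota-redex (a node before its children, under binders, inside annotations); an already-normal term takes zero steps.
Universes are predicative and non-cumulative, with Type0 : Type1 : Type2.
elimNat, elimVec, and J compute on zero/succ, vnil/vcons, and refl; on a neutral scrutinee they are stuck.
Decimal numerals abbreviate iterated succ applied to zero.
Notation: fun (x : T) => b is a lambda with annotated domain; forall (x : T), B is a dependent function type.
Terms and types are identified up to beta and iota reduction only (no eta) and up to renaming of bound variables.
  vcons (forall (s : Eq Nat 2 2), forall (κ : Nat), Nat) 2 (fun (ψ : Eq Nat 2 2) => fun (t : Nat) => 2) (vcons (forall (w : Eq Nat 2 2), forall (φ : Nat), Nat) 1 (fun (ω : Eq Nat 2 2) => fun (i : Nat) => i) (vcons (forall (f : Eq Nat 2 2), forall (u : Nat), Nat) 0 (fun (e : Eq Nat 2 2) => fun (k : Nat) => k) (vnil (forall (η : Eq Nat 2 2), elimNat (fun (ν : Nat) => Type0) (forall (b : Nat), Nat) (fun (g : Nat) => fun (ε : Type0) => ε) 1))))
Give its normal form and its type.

reduced normal form:
  vcons (forall (s : Eq Nat 2 2), forall (κ : Nat), Nat) 2 (fun (ψ : Eq Nat 2 2) => fun (t : Nat) => 2) (vcons (forall (w : Eq Nat 2 2), forall (φ : Nat), Nat) 1 (fun (ω : Eq Nat 2 2) => fun (i : Nat) => i) (vcons (forall (f : Eq Nat 2 2), forall (u : Nat), Nat) 0 (fun (e : Eq Nat 2 2) => fun (k : Nat) => k) (vnil (forall (η : Eq Nat 2 2), forall (ν : Nat), Nat))))
the term's type:
  Vec (forall (s : Eq Nat 2 2), forall (κ : Nat), Nat) 3
observation: reduction starts at an elimNat iota-redex, and 4 normal-order steps reach the normal form.


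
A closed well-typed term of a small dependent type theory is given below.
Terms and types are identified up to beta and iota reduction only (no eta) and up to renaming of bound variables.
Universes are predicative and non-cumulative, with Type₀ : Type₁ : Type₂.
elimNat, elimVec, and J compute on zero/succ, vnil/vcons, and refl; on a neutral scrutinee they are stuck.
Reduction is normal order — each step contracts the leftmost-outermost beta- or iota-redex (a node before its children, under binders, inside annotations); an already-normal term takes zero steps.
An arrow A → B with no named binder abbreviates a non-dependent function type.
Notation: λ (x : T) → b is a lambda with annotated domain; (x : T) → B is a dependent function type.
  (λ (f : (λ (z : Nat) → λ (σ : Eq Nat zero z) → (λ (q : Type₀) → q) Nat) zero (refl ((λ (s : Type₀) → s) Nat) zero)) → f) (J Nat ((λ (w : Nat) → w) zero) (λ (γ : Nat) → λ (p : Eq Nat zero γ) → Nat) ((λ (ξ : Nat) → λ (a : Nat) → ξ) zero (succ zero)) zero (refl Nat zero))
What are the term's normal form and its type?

normal form:
  zero
type:
  Nat


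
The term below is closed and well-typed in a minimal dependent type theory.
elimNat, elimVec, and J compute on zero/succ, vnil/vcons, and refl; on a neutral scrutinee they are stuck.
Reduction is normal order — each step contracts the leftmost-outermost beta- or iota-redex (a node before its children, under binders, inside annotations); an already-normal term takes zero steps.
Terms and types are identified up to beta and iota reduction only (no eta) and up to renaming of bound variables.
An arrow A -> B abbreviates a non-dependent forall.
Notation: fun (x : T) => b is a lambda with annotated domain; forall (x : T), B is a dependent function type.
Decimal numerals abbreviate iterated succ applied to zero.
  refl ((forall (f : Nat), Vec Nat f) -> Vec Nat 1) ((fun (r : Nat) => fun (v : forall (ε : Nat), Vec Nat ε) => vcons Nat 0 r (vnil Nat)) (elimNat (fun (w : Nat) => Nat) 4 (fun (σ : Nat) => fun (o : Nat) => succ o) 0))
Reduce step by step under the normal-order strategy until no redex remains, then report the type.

reduction (normal order):
  refl ((forall (f : Nat), Vec Nat f) -> Vec Nat 1) ((fun (r : Nat) => fun (v : forall (ε : Nat), Vec Nat ε) => vcons Nat 0 r (vnil Nat)) (elimNat (fun (w : Nat) => Nat) 4 (fun (σ : Nat) => fun (o : Nat) => succ o) 0))
  ~> refl ((forall (f : Nat), Vec Nat f) -> Vec Nat 1) (fun (r : forall (v : Nat), Vec Nat v) => vcons Nat 0 (elimNat (fun (ε : Nat) => Nat) 4 (fun (w : Nat) => fun (σ : Nat) => succ σ) 0) (vnil Nat))
  ~> refl ((forall (f : Nat), Vec Nat f) -> Vec Nat 1) (fun (r : forall (v : Nat), Vec Nat v) => vcons Nat 0 4 (vnil Nat))
inferred type:
  Eq ((forall (f : Nat), Vec Nat f) -> Vec Nat 1) (fun (r : forall (v : Nat), Vec Nat v) => vcons Nat 0 4 (vnil Nat)) (fun (ε : forall (w : Nat), Vec Nat w) => vcons Nat 0 4 (vnil Nat))


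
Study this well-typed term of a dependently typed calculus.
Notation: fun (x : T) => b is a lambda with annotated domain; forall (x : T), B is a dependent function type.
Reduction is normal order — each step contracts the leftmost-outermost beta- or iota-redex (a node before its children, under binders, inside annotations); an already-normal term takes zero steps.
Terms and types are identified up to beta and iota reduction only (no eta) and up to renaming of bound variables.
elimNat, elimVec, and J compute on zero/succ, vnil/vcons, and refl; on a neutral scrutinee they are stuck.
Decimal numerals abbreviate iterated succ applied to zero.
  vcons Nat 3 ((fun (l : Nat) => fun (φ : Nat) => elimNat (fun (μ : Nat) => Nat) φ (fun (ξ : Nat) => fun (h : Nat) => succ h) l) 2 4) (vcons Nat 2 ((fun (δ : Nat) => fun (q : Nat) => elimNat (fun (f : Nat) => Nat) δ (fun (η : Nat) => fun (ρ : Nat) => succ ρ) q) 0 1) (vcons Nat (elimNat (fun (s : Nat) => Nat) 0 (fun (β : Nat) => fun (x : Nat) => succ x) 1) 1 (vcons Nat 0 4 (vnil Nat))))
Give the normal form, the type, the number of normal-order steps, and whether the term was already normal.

reduced normal form:
  vcons Nat 3 6 (vcons Nat 2 1 (vcons Nat 1 1 (vcons Nat 0 4 (vnil Nat))))
inferred type:
  Vec Nat 4
normal-order step count: 19
started in normal form: no
first redex: a beta-redex


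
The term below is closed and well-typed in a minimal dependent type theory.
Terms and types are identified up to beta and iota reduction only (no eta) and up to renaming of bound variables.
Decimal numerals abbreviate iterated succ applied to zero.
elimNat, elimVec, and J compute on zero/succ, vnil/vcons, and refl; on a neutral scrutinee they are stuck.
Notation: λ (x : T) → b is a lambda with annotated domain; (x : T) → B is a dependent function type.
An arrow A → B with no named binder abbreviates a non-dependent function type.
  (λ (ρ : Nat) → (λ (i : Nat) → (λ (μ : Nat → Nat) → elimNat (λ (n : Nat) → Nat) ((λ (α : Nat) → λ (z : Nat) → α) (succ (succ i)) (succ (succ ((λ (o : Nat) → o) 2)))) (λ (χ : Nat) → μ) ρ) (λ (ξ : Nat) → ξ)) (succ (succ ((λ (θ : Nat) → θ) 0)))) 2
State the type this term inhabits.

type:
  Nat
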